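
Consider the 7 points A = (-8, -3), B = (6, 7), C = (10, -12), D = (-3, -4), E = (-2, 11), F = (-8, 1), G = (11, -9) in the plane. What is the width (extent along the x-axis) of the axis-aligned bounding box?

max x = 11, min x = -8, so width = 19.

19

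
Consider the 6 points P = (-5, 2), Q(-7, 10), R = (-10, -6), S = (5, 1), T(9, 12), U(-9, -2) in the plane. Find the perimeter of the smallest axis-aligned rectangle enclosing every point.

Width = max x − min x = 9 − (-10) = 19.
Height = max y − min y = 12 − (-6) = 18.
Perimeter = 2(19 + 18) = 74.

74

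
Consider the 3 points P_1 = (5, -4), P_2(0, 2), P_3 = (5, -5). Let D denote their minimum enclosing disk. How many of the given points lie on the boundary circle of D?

2

Side lengths²: P_1P_2² = 61, P_1P_3² = 1, P_2P_3² = 74.
Since P_2P_3² = 74 ≥ 61 + 1 = 62, the angle opposite P_2P_3 is not acute, so the smallest enclosing circle has P_2P_3 as diameter.
Centre = midpoint of P_2P_3 = (2.5, -1.5), r² = 74/4 = 18.5.
The points at distance exactly r from the centre are P_2, P_3 — 2 points.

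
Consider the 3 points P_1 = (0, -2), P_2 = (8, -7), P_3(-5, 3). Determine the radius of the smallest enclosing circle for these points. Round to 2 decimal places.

Side lengths²: P_1P_2² = 89, P_1P_3² = 50, P_2P_3² = 269.
Since P_2P_3² = 269 ≥ 89 + 50 = 139, the angle opposite P_2P_3 is not acute, so the smallest enclosing circle has P_2P_3 as diameter.
Centre = midpoint of P_2P_3 = (1.5, -2), r² = 269/4 = 67.25.
r = √(67.25) ≈ 8.20.

8.20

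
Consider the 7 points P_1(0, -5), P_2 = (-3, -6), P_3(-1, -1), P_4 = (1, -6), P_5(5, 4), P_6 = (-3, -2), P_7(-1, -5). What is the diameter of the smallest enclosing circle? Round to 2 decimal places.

The minimum enclosing circle of a finite set is fixed by two of the points (as a diameter) or three (as a circumcircle).
The farthest pair is P_2–P_5 with squared distance 164. The circle on this segment as diameter has centre (1, -1) and r² = 164/4 = 41.
Check P_1: distance² to centre = 17 ≤ 41, so it lies inside.
All remaining points lie in this disk, and no smaller disk contains both endpoints, so this is the minimum enclosing circle.
Diameter = 2r = 2√41 ≈ 12.81.

12.81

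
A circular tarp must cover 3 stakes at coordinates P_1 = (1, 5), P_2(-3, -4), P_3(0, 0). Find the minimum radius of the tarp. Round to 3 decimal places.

Side lengths²: P_1P_2² = 97, P_1P_3² = 26, P_2P_3² = 25.
Since P_1P_2² = 97 ≥ 26 + 25 = 51, the angle opposite P_1P_2 is not acute, so the smallest enclosing circle has P_1P_2 as diameter.
Centre = midpoint of P_1P_2 = (-1, 0.5), r² = 97/4 = 24.25.
r = √(24.25) ≈ 4.924.

4.924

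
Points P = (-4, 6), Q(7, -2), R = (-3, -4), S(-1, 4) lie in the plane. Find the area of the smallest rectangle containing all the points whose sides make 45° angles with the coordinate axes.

114

In coordinates u = x + y, v = x − y the rectangle is axis-aligned; the map (x,y)→(u,v) scales areas by 2.
u-values: 2, 5, -7, 3; range = 5 − (-7) = 12.
v-values: -10, 9, 1, -5; range = 9 − (-10) = 19.
Area = (12 × 19) / 2 = 114.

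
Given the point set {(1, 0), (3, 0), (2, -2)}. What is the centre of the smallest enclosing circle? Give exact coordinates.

Call the three points A, B, C in the order given.
Side lengths²: AB² = 4, AC² = 5, BC² = 5.
Since BC² = 5 < 5 + 4 = 9, the triangle is acute, so the smallest enclosing circle is the circumcircle.
Circumcentre = (2, -0.75), r² = 1.5625.
Centre = (2, -0.75).

(2, -0.75)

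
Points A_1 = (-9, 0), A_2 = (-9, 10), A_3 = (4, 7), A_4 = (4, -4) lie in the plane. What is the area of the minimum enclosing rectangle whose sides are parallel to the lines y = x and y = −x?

270

In coordinates u = x + y, v = x − y the rectangle is axis-aligned; the map (x,y)→(u,v) scales areas by 2.
u-values: -9, 1, 11, 0; range = 11 − (-9) = 20.
v-values: -9, -19, -3, 8; range = 8 − (-19) = 27.
Area = (20 × 27) / 2 = 270.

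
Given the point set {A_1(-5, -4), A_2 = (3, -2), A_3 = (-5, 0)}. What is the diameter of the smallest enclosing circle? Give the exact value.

8.5

Side lengths²: A_1A_2² = 68, A_1A_3² = 16, A_2A_3² = 68.
Since A_2A_3² = 68 < 68 + 16 = 84, the triangle is acute, so the smallest enclosing circle is the circumcircle.
Circumcentre = (-1.25, -2), r² = 18.0625.
Diameter = 2r = 2√(18.0625) = 8.5.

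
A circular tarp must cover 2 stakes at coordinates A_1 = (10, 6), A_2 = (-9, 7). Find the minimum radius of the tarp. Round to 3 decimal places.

The smallest circle enclosing two points has them as diameter endpoints.
Centre = midpoint = (0.5, 6.5); r² = |A_1A_2|²/4 = 362/4 = 90.5.
r = √(90.5) ≈ 9.513.

9.513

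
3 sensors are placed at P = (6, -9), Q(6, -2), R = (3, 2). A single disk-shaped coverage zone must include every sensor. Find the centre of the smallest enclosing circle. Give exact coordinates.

(4.5, -3.5)

Side lengths²: PQ² = 49, PR² = 130, QR² = 25.
Since PR² = 130 ≥ 49 + 25 = 74, the angle opposite PR is not acute, so the smallest enclosing circle has PR as diameter.
Centre = midpoint of PR = (4.5, -3.5), r² = 130/4 = 32.5.
Centre = (4.5, -3.5).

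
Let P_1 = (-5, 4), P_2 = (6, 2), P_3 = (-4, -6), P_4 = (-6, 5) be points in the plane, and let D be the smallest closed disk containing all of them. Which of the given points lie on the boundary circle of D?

A smallest enclosing disk is always determined by at most three of the input points on its boundary.
The minimum enclosing circle is determined by three boundary points: P_2, P_3, P_4.
Their circumcentre is (-17/21, 11/42) with r² = 87125/1764.
The farthest remaining point P_1 is at distance² 55625/1764 ≤ 87125/1764.
The points at distance exactly r from the centre are P_2, P_3, P_4 — 3 points.

P_2, P_3, P_4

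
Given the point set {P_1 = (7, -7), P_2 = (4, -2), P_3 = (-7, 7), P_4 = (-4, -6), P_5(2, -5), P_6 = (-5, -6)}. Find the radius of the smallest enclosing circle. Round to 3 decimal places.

The farthest pair is P_1–P_3 with squared distance 392. The circle on this segment as diameter has centre (0, 0) and r² = 392/4 = 98.
Check P_2: distance² to centre = 20 ≤ 98, so it lies inside.
All remaining points lie in this disk, and no smaller disk contains both endpoints, so this is the minimum enclosing circle.
r = √98 ≈ 9.899.

9.899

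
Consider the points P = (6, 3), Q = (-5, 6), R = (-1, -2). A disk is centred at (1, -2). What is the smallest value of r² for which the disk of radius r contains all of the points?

The required radius is the distance from (1, -2) to the farthest point.
Squared distances: 50, 100, 4.
Maximum is 100, attained at Q.

100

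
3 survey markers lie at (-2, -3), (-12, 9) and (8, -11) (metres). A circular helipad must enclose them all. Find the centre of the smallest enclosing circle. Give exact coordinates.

(-2, -1)

Call the three points A, B, C in the order given.
Side lengths²: AB² = 244, AC² = 164, BC² = 800.
Since BC² = 800 ≥ 244 + 164 = 408, the angle opposite BC is not acute, so the smallest enclosing circle has BC as diameter.
Centre = midpoint of BC = (-2, -1), r² = 800/4 = 200.
Centre = (-2, -1).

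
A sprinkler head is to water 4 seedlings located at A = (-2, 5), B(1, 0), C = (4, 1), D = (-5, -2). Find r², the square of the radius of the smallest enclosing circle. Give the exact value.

1885/81

By Welzl's lemma the MEC is supported by two points (diametrically opposite) or three points (on a circumcircle).
The minimum enclosing circle is determined by three boundary points: A, C, D.
Their circumcentre is (-7/9, 1/3) with r² = 1885/81.
The farthest remaining point B is at distance² 265/81 ≤ 1885/81.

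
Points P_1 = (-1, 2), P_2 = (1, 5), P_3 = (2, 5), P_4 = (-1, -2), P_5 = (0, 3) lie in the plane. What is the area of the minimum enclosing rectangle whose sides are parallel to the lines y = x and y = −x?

In coordinates u = x + y, v = x − y the rectangle is axis-aligned; the map (x,y)→(u,v) scales areas by 2.
u-values: 1, 6, 7, -3, 3; range = 7 − (-3) = 10.
v-values: -3, -4, -3, 1, -3; range = 1 − (-4) = 5.
Area = (10 × 5) / 2 = 25.

25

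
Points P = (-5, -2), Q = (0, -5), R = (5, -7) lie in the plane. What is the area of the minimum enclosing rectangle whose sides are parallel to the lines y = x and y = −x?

In coordinates u = x + y, v = x − y the rectangle is axis-aligned; the map (x,y)→(u,v) scales areas by 2.
u-values: -7, -5, -2; range = -2 − (-7) = 5.
v-values: -3, 5, 12; range = 12 − (-3) = 15.
Area = (5 × 15) / 2 = 37.5.

37.5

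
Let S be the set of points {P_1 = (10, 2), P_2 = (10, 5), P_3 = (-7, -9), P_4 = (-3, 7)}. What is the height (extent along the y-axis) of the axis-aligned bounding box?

16

max y = 7, min y = -9, so height = 16.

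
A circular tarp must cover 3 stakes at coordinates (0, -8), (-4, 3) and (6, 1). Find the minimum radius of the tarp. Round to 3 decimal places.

Call the three points A, B, C in the order given.
Side lengths²: AB² = 137, AC² = 117, BC² = 104.
Since AB² = 137 < 117 + 104 = 221, the triangle is acute, so the smallest enclosing circle is the circumcircle.
Circumcentre = (9/34, -57/34), r² = 23153/578.
r = √(23153/578) ≈ 6.329.

6.329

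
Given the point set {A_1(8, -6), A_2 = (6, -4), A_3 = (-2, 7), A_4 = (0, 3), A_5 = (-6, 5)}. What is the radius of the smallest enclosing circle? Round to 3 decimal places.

8.902

A smallest enclosing disk is always determined by at most three of the input points on its boundary.
The farthest pair is A_1–A_5 with squared distance 317. The circle on this segment as diameter has centre (1, -0.5) and r² = 317/4 = 79.25.
Check A_2: distance² to centre = 37.25 ≤ 79.25, so it lies inside.
All remaining points lie in this disk, and no smaller disk contains both endpoints, so this is the minimum enclosing circle.
r = √(79.25) ≈ 8.902.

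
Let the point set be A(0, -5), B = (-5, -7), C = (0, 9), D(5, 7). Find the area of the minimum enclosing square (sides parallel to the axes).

256

The bounding box has width 10 and height 16.
An axis-aligned square enclosing the set must have side ≥ max(width, height).
So the minimum side is max(10, 16) = 16.
Area = 16² = 256.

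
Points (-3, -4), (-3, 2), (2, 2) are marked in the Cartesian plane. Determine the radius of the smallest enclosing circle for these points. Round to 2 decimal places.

Call the three points A, B, C in the order given.
Side lengths²: AB² = 36, AC² = 61, BC² = 25.
Since AC² = 61 ≥ 36 + 25 = 61, the angle opposite AC is not acute, so the smallest enclosing circle has AC as diameter.
Centre = midpoint of AC = (-0.5, -1), r² = 61/4 = 15.25.
r = √(15.25) ≈ 3.91.

3.91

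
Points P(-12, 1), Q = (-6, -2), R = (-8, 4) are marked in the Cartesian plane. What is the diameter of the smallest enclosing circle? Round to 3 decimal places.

7.071

Side lengths²: PQ² = 45, PR² = 25, QR² = 40.
Since PQ² = 45 < 40 + 25 = 65, the triangle is acute, so the smallest enclosing circle is the circumcircle.
Circumcentre = (-8.5, 0.5), r² = 12.5.
Diameter = 2r = 2√(12.5) ≈ 7.071.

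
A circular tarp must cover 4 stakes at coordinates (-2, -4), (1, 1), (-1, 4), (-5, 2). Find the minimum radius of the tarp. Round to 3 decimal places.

4.031

A smallest enclosing disk is always determined by at most three of the input points on its boundary.
The farthest pair is (-2, -4)–(-1, 4) with squared distance 65. The circle on this segment as diameter has centre (-1.5, 0) and r² = 65/4 = 16.25.
Check (1, 1): distance² to centre = 7.25 ≤ 16.25, so it lies inside.
All remaining points lie in this disk, and no smaller disk contains both endpoints, so this is the minimum enclosing circle.
r = √(16.25) ≈ 4.031.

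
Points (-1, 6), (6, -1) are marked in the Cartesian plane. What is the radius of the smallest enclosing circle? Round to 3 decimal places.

4.950

The smallest circle enclosing two points has them as diameter endpoints.
Centre = midpoint = (2.5, 2.5); r² = |(-1, 6)−(6, -1)|²/4 = 98/4 = 24.5.
r = √(24.5) ≈ 4.950.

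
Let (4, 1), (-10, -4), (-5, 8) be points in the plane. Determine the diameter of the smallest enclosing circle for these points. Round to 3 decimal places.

Call the three points A, B, C in the order given.
Side lengths²: AB² = 221, AC² = 130, BC² = 169.
Since AB² = 221 < 169 + 130 = 299, the triangle is acute, so the smallest enclosing circle is the circumcircle.
Circumcentre = (-81/22, 9/22), r² = 14365/242.
Diameter = 2r = 2√(14365/242) ≈ 15.409.

15.409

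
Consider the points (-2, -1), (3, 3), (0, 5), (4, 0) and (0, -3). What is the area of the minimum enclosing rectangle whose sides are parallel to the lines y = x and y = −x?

40.5

In coordinates u = x + y, v = x − y the rectangle is axis-aligned; the map (x,y)→(u,v) scales areas by 2.
u-values: -3, 6, 5, 4, -3; range = 6 − (-3) = 9.
v-values: -1, 0, -5, 4, 3; range = 4 − (-5) = 9.
Area = (9 × 9) / 2 = 40.5.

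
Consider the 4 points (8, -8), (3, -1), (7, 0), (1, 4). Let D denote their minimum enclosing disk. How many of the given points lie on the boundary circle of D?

2

The minimum enclosing circle of a finite set is fixed by two of the points (as a diameter) or three (as a circumcircle).
The farthest pair is (8, -8)–(1, 4) with squared distance 193. The circle on this segment as diameter has centre (4.5, -2) and r² = 193/4 = 48.25.
Check (3, -1): distance² to centre = 3.25 ≤ 48.25, so it lies inside.
All remaining points lie in this disk, and no smaller disk contains both endpoints, so this is the minimum enclosing circle.
The points at distance exactly r from the centre are (8, -8), (1, 4) — 2 points.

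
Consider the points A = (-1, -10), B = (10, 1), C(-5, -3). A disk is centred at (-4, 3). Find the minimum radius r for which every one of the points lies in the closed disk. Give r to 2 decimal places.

14.14

The required radius is the distance from (-4, 3) to the farthest point.
Squared distances: 178, 200, 37.
Maximum is 200, attained at B.
r = √200 ≈ 14.14.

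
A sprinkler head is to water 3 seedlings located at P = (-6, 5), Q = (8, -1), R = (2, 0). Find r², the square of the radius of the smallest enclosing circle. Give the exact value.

Side lengths²: PQ² = 232, PR² = 89, QR² = 37.
Since PQ² = 232 ≥ 89 + 37 = 126, the angle opposite PQ is not acute, so the smallest enclosing circle has PQ as diameter.
Centre = midpoint of PQ = (1, 2), r² = 232/4 = 58.

58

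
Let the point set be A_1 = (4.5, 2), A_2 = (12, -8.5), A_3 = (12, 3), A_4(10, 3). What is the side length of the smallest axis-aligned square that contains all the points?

11.5

The bounding box has width 7.5 and height 11.5.
An axis-aligned square enclosing the set must have side ≥ max(width, height).
So the minimum side is max(7.5, 11.5) = 11.5.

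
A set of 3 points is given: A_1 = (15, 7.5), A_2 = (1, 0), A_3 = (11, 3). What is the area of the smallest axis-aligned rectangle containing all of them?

x ranges over [1, 15], width 14.
y ranges over [0, 7.5], height 7.5.
Area = 14 × 7.5 = 105.

105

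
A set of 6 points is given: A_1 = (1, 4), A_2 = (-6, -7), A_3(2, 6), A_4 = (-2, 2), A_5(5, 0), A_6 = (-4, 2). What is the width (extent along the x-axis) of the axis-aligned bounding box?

max x = 5, min x = -6, so width = 11.

11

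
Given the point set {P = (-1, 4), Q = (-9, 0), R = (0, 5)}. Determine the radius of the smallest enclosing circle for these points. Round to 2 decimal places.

Side lengths²: PQ² = 80, PR² = 2, QR² = 106.
Since QR² = 106 ≥ 80 + 2 = 82, the angle opposite QR is not acute, so the smallest enclosing circle has QR as diameter.
Centre = midpoint of QR = (-4.5, 2.5), r² = 106/4 = 26.5.
r = √(26.5) ≈ 5.15.

5.15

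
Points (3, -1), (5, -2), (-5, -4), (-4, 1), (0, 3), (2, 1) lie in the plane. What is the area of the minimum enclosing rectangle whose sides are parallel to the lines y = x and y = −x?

72

In coordinates u = x + y, v = x − y the rectangle is axis-aligned; the map (x,y)→(u,v) scales areas by 2.
u-values: 2, 3, -9, -3, 3, 3; range = 3 − (-9) = 12.
v-values: 4, 7, -1, -5, -3, 1; range = 7 − (-5) = 12.
Area = (12 × 12) / 2 = 72.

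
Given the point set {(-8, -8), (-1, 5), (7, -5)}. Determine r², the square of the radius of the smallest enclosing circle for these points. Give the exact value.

Call the three points A, B, C in the order given.
Side lengths²: AB² = 218, AC² = 234, BC² = 164.
Since AC² = 234 < 218 + 164 = 382, the triangle is acute, so the smallest enclosing circle is the circumcircle.
Circumcentre = (-33/29, -96/29), r² = 58097/841.

58097/841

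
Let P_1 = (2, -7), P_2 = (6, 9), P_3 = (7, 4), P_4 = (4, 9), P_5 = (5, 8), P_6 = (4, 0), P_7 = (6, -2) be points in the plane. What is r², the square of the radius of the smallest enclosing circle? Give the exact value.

68

By Welzl's lemma the MEC is supported by two points (diametrically opposite) or three points (on a circumcircle).
The farthest pair is P_1–P_2 with squared distance 272. The circle on this segment as diameter has centre (4, 1) and r² = 272/4 = 68.
Check P_3: distance² to centre = 18 ≤ 68, so it lies inside.
All remaining points lie in this disk, and no smaller disk contains both endpoints, so this is the minimum enclosing circle.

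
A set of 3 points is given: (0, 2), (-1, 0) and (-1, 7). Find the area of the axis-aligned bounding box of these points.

7

x ranges over [-1, 0], width 1.
y ranges over [0, 7], height 7.
Area = 1 × 7 = 7.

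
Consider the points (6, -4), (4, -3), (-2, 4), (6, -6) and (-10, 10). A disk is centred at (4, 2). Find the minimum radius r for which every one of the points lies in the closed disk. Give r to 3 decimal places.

16.125

The required radius is the distance from (4, 2) to the farthest point.
Squared distances: 40, 25, 40, 68, 260.
Maximum is 260, attained at (-10, 10).
r = √260 ≈ 16.125.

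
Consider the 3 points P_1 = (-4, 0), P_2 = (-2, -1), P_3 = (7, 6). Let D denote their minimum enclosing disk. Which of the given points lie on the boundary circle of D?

P_1, P_3

Side lengths²: P_1P_2² = 5, P_1P_3² = 157, P_2P_3² = 130.
Since P_1P_3² = 157 ≥ 130 + 5 = 135, the angle opposite P_1P_3 is not acute, so the smallest enclosing circle has P_1P_3 as diameter.
Centre = midpoint of P_1P_3 = (1.5, 3), r² = 157/4 = 39.25.
The points at distance exactly r from the centre are P_1, P_3 — 2 points.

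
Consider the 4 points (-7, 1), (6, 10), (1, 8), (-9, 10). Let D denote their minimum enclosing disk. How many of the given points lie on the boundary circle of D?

The minimum enclosing circle of a finite set is fixed by two of the points (as a diameter) or three (as a circumcircle).
The minimum enclosing circle is determined by three boundary points: (-7, 1), (6, 10), (-9, 10).
Their circumcentre is (-1.5, 125/18) with r² = 10625/162.
The farthest remaining point (1, 8) is at distance² 1193/162 ≤ 10625/162.
The points at distance exactly r from the centre are (-7, 1), (6, 10), (-9, 10) — 3 points.

3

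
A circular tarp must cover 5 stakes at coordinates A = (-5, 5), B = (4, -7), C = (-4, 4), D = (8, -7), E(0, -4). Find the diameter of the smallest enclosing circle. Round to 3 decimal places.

17.692

The farthest pair is A–D with squared distance 313. The circle on this segment as diameter has centre (1.5, -1) and r² = 313/4 = 78.25.
Check B: distance² to centre = 42.25 ≤ 78.25, so it lies inside.
All remaining points lie in this disk, and no smaller disk contains both endpoints, so this is the minimum enclosing circle.
Diameter = 2r = 2√(78.25) ≈ 17.692.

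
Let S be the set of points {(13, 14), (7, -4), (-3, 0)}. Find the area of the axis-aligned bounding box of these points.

288

x ranges over [-3, 13], width 16.
y ranges over [-4, 14], height 18.
Area = 16 × 18 = 288.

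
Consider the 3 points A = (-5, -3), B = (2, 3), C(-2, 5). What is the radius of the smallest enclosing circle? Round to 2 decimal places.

4.64

Side lengths²: AB² = 85, AC² = 73, BC² = 20.
Since AB² = 85 < 73 + 20 = 93, the triangle is acute, so the smallest enclosing circle is the circumcircle.
Circumcentre = (-69/38, 7/19), r² = 31025/1444.
r = √(31025/1444) ≈ 4.64.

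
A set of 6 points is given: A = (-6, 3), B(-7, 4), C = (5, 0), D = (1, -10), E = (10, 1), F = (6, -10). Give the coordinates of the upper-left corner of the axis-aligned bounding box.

x-range [-7, 10], y-range [-10, 4].
The upper-left corner is (-7, 4).

(-7, 4)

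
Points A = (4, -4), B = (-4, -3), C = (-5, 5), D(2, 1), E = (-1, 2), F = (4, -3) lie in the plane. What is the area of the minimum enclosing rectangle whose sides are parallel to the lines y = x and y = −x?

In coordinates u = x + y, v = x − y the rectangle is axis-aligned; the map (x,y)→(u,v) scales areas by 2.
u-values: 0, -7, 0, 3, 1, 1; range = 3 − (-7) = 10.
v-values: 8, -1, -10, 1, -3, 7; range = 8 − (-10) = 18.
Area = (10 × 18) / 2 = 90.

90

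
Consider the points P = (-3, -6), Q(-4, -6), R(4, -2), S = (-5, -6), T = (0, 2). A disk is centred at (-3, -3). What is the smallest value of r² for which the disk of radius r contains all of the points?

50

The required radius is the distance from (-3, -3) to the farthest point.
Squared distances: 9, 10, 50, 13, 34.
Maximum is 50, attained at R.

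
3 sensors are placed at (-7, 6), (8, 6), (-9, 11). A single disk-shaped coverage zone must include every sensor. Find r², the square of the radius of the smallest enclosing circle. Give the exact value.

Call the three points A, B, C in the order given.
Side lengths²: AB² = 225, AC² = 29, BC² = 314.
Since BC² = 314 ≥ 225 + 29 = 254, the angle opposite BC is not acute, so the smallest enclosing circle has BC as diameter.
Centre = midpoint of BC = (-0.5, 8.5), r² = 314/4 = 78.5.

78.5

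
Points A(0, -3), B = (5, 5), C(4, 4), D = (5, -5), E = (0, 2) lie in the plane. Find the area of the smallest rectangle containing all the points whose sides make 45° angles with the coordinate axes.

78

In coordinates u = x + y, v = x − y the rectangle is axis-aligned; the map (x,y)→(u,v) scales areas by 2.
u-values: -3, 10, 8, 0, 2; range = 10 − (-3) = 13.
v-values: 3, 0, 0, 10, -2; range = 10 − (-2) = 12.
Area = (13 × 12) / 2 = 78.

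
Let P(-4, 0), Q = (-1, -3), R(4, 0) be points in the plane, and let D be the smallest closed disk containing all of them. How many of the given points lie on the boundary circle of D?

2

Side lengths²: PQ² = 18, PR² = 64, QR² = 34.
Since PR² = 64 ≥ 34 + 18 = 52, the angle opposite PR is not acute, so the smallest enclosing circle has PR as diameter.
Centre = midpoint of PR = (0, 0), r² = 64/4 = 16.
The points at distance exactly r from the centre are P, R — 2 points.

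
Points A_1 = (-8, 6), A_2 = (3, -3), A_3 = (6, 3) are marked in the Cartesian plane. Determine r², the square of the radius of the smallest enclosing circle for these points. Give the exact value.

Side lengths²: A_1A_2² = 202, A_1A_3² = 205, A_2A_3² = 45.
Since A_1A_3² = 205 < 202 + 45 = 247, the triangle is acute, so the smallest enclosing circle is the circumcircle.
Circumcentre = (-83/62, 181/62), r² = 103525/1922.

103525/1922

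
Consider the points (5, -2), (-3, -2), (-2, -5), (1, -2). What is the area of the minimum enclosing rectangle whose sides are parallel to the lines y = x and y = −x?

In coordinates u = x + y, v = x − y the rectangle is axis-aligned; the map (x,y)→(u,v) scales areas by 2.
u-values: 3, -5, -7, -1; range = 3 − (-7) = 10.
v-values: 7, -1, 3, 3; range = 7 − (-1) = 8.
Area = (10 × 8) / 2 = 40.

40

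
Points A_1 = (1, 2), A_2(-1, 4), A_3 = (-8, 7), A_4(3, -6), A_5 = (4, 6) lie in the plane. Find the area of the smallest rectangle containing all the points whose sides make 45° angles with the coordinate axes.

156

In coordinates u = x + y, v = x − y the rectangle is axis-aligned; the map (x,y)→(u,v) scales areas by 2.
u-values: 3, 3, -1, -3, 10; range = 10 − (-3) = 13.
v-values: -1, -5, -15, 9, -2; range = 9 − (-15) = 24.
Area = (13 × 24) / 2 = 156.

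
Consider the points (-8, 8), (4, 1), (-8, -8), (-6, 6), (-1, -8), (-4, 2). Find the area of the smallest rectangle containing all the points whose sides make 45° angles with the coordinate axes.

In coordinates u = x + y, v = x − y the rectangle is axis-aligned; the map (x,y)→(u,v) scales areas by 2.
u-values: 0, 5, -16, 0, -9, -2; range = 5 − (-16) = 21.
v-values: -16, 3, 0, -12, 7, -6; range = 7 − (-16) = 23.
Area = (21 × 23) / 2 = 241.5.

241.5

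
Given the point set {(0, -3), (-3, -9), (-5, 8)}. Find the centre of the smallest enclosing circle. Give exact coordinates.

(-4, -0.5)

Call the three points A, B, C in the order given.
Side lengths²: AB² = 45, AC² = 146, BC² = 293.
Since BC² = 293 ≥ 146 + 45 = 191, the angle opposite BC is not acute, so the smallest enclosing circle has BC as diameter.
Centre = midpoint of BC = (-4, -0.5), r² = 293/4 = 73.25.
Centre = (-4, -0.5).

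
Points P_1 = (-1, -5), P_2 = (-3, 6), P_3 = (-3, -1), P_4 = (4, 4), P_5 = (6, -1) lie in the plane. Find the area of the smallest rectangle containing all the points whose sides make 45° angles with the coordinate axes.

In coordinates u = x + y, v = x − y the rectangle is axis-aligned; the map (x,y)→(u,v) scales areas by 2.
u-values: -6, 3, -4, 8, 5; range = 8 − (-6) = 14.
v-values: 4, -9, -2, 0, 7; range = 7 − (-9) = 16.
Area = (14 × 16) / 2 = 112.

112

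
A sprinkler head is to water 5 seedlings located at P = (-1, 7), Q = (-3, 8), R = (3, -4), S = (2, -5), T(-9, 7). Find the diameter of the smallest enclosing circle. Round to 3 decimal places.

The minimum enclosing circle is determined by three boundary points: R, S, T.
Their circumcentre is (-149/46, 57/46) with r² = 70225/1058.
The farthest remaining point Q is at distance² 48421/1058 ≤ 70225/1058.
Diameter = 2r = 2√(70225/1058) ≈ 16.294.

16.294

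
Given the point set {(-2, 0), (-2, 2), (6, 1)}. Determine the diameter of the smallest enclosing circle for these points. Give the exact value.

8.125

Call the three points A, B, C in the order given.
Side lengths²: AB² = 4, AC² = 65, BC² = 65.
Since BC² = 65 < 65 + 4 = 69, the triangle is acute, so the smallest enclosing circle is the circumcircle.
Circumcentre = (1.9375, 1), r² = 16.50390625.
Diameter = 2r = 2√(16.50390625) = 8.125.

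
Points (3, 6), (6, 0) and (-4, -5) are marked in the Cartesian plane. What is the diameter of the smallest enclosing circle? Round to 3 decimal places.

13.038

Call the three points A, B, C in the order given.
Side lengths²: AB² = 45, AC² = 170, BC² = 125.
Since AC² = 170 ≥ 125 + 45 = 170, the angle opposite AC is not acute, so the smallest enclosing circle has AC as diameter.
Centre = midpoint of AC = (-0.5, 0.5), r² = 170/4 = 42.5.
Diameter = 2r = 2√(42.5) ≈ 13.038.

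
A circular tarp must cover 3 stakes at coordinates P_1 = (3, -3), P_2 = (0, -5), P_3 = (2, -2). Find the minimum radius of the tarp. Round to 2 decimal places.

1.84

Side lengths²: P_1P_2² = 13, P_1P_3² = 2, P_2P_3² = 13.
Since P_2P_3² = 13 < 13 + 2 = 15, the triangle is acute, so the smallest enclosing circle is the circumcircle.
Circumcentre = (1.3, -3.7), r² = 3.38.
r = √(3.38) ≈ 1.84.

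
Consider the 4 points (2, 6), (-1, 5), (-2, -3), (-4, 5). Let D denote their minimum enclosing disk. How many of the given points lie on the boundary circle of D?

3

The minimum enclosing circle of a finite set is fixed by two of the points (as a diameter) or three (as a circumcircle).
The minimum enclosing circle is determined by three boundary points: (2, 6), (-2, -3), (-4, 5).
Their circumcentre is (-0.36, 1.66) with r² = 24.4052.
The farthest remaining point (-1, 5) is at distance² 11.5652 ≤ 24.4052.
The points at distance exactly r from the centre are (2, 6), (-2, -3), (-4, 5) — 3 points.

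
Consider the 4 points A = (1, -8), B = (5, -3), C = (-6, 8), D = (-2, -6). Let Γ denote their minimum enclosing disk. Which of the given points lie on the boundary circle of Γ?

A, C

By Welzl's lemma the MEC is supported by two points (diametrically opposite) or three points (on a circumcircle).
The farthest pair is A–C with squared distance 305. The circle on this segment as diameter has centre (-2.5, 0) and r² = 305/4 = 76.25.
Check B: distance² to centre = 65.25 ≤ 76.25, so it lies inside.
All remaining points lie in this disk, and no smaller disk contains both endpoints, so this is the minimum enclosing circle.
The points at distance exactly r from the centre are A, C — 2 points.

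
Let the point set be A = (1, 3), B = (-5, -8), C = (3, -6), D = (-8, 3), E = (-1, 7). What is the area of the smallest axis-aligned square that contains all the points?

The bounding box has width 11 and height 15.
An axis-aligned square enclosing the set must have side ≥ max(width, height).
So the minimum side is max(11, 15) = 15.
Area = 15² = 225.

225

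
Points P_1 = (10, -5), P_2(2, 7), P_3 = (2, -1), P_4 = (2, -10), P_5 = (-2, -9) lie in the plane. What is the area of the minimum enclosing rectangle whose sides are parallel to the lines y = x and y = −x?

In coordinates u = x + y, v = x − y the rectangle is axis-aligned; the map (x,y)→(u,v) scales areas by 2.
u-values: 5, 9, 1, -8, -11; range = 9 − (-11) = 20.
v-values: 15, -5, 3, 12, 7; range = 15 − (-5) = 20.
Area = (20 × 20) / 2 = 200.

200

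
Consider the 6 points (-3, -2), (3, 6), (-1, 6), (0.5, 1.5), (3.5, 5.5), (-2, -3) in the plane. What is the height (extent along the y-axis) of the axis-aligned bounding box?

max y = 6, min y = -3, so height = 9.

9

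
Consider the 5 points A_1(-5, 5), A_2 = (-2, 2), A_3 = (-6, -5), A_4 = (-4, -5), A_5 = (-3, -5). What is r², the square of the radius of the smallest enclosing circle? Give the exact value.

26.26

By Welzl's lemma the MEC is supported by two points (diametrically opposite) or three points (on a circumcircle).
The minimum enclosing circle is determined by three boundary points: A_1, A_3, A_5.
Their circumcentre is (-4.5, -0.1) with r² = 26.26.
The farthest remaining point A_4 is at distance² 24.26 ≤ 26.26.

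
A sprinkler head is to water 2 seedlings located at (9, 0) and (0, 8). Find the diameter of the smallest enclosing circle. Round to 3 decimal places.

12.042

The smallest circle enclosing two points has them as diameter endpoints.
Centre = midpoint = (4.5, 4); r² = |(9, 0)−(0, 8)|²/4 = 145/4 = 36.25.
Diameter = 2r = 2√(36.25) ≈ 12.042.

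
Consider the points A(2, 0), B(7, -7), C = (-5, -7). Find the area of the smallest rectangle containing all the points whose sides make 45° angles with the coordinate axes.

84

In coordinates u = x + y, v = x − y the rectangle is axis-aligned; the map (x,y)→(u,v) scales areas by 2.
u-values: 2, 0, -12; range = 2 − (-12) = 14.
v-values: 2, 14, 2; range = 14 − 2 = 12.
Area = (14 × 12) / 2 = 84.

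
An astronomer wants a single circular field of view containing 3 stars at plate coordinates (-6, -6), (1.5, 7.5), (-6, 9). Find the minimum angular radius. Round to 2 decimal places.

Call the three points A, B, C in the order given.
Side lengths²: AB² = 238.5, AC² = 225, BC² = 58.5.
Since AB² = 238.5 < 225 + 58.5 = 283.5, the triangle is acute, so the smallest enclosing circle is the circumcircle.
Circumcentre = (-3.6, 1.5), r² = 62.01.
r = √(62.01) ≈ 7.87.

7.87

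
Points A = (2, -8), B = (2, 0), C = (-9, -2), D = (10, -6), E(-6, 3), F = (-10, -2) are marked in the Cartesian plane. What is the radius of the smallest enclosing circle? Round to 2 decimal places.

10.20

The minimum enclosing circle of a finite set is fixed by two of the points (as a diameter) or three (as a circumcircle).
The farthest pair is D–F with squared distance 416. The circle on this segment as diameter has centre (0, -4) and r² = 416/4 = 104.
Check A: distance² to centre = 20 ≤ 104, so it lies inside.
All remaining points lie in this disk, and no smaller disk contains both endpoints, so this is the minimum enclosing circle.
r = √104 ≈ 10.20.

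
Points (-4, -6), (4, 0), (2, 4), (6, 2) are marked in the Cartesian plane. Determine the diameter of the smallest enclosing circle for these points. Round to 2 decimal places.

12.81

A smallest enclosing disk is always determined by at most three of the input points on its boundary.
The farthest pair is (-4, -6)–(6, 2) with squared distance 164. The circle on this segment as diameter has centre (1, -2) and r² = 164/4 = 41.
Check (4, 0): distance² to centre = 13 ≤ 41, so it lies inside.
All remaining points lie in this disk, and no smaller disk contains both endpoints, so this is the minimum enclosing circle.
Diameter = 2r = 2√41 ≈ 12.81.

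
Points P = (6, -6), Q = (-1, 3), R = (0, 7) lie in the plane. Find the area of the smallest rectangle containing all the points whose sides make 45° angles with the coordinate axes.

66.5

In coordinates u = x + y, v = x − y the rectangle is axis-aligned; the map (x,y)→(u,v) scales areas by 2.
u-values: 0, 2, 7; range = 7 − 0 = 7.
v-values: 12, -4, -7; range = 12 − (-7) = 19.
Area = (7 × 19) / 2 = 66.5.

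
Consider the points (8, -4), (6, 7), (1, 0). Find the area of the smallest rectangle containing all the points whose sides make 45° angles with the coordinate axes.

In coordinates u = x + y, v = x − y the rectangle is axis-aligned; the map (x,y)→(u,v) scales areas by 2.
u-values: 4, 13, 1; range = 13 − 1 = 12.
v-values: 12, -1, 1; range = 12 − (-1) = 13.
Area = (12 × 13) / 2 = 78.

78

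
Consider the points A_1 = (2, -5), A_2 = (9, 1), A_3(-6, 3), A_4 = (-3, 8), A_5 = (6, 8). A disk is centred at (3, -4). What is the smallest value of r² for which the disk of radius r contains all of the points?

180

The required radius is the distance from (3, -4) to the farthest point.
Squared distances: 2, 61, 130, 180, 153.
Maximum is 180, attained at A_4.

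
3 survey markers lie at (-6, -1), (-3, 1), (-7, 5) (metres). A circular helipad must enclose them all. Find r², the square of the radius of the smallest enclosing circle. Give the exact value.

Call the three points A, B, C in the order given.
Side lengths²: AB² = 13, AC² = 37, BC² = 32.
Since AC² = 37 < 32 + 13 = 45, the triangle is acute, so the smallest enclosing circle is the circumcircle.
Circumcentre = (-5.9, 2.1), r² = 9.62.

9.62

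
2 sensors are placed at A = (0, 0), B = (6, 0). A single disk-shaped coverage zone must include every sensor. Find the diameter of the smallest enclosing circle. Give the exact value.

The smallest circle enclosing two points has them as diameter endpoints.
Centre = midpoint = (3, 0); r² = |AB|²/4 = 36/4 = 9.
Diameter = 2r = 2√9 = 6.

6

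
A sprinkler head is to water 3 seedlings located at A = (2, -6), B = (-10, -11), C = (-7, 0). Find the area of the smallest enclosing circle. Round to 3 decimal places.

Side lengths²: AB² = 169, AC² = 117, BC² = 130.
Since AB² = 169 < 130 + 117 = 247, the triangle is acute, so the smallest enclosing circle is the circumcircle.
Circumcentre = (-29/6, -6.5), r² = 845/18.
Area = π·r² = π·845/18 ≈ 147.480.

147.480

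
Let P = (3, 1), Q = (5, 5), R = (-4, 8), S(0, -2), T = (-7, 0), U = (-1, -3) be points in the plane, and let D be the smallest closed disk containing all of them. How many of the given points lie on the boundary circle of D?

2

The minimum enclosing circle of a finite set is fixed by two of the points (as a diameter) or three (as a circumcircle).
The farthest pair is Q–T with squared distance 169. The circle on this segment as diameter has centre (-1, 2.5) and r² = 169/4 = 42.25.
Check P: distance² to centre = 18.25 ≤ 42.25, so it lies inside.
All remaining points lie in this disk, and no smaller disk contains both endpoints, so this is the minimum enclosing circle.
The points at distance exactly r from the centre are Q, T — 2 points.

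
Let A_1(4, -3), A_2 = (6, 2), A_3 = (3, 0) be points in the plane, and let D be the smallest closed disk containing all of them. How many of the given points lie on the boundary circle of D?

Side lengths²: A_1A_2² = 29, A_1A_3² = 10, A_2A_3² = 13.
Since A_1A_2² = 29 ≥ 13 + 10 = 23, the angle opposite A_1A_2 is not acute, so the smallest enclosing circle has A_1A_2 as diameter.
Centre = midpoint of A_1A_2 = (5, -0.5), r² = 29/4 = 7.25.
The points at distance exactly r from the centre are A_1, A_2 — 2 points.

2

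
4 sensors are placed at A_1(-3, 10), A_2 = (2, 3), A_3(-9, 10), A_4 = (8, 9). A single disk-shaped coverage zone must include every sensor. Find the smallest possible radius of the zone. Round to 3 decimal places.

By Welzl's lemma the MEC is supported by two points (diametrically opposite) or three points (on a circumcircle).
The farthest pair is A_3–A_4 with squared distance 290. The circle on this segment as diameter has centre (-0.5, 9.5) and r² = 290/4 = 72.5.
Check A_1: distance² to centre = 6.5 ≤ 72.5, so it lies inside.
All remaining points lie in this disk, and no smaller disk contains both endpoints, so this is the minimum enclosing circle.
r = √(72.5) ≈ 8.515.

8.515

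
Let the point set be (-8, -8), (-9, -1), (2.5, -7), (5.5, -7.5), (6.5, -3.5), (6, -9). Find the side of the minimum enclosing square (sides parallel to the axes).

15.5

The bounding box has width 15.5 and height 8.
An axis-aligned square enclosing the set must have side ≥ max(width, height).
So the minimum side is max(15.5, 8) = 15.5.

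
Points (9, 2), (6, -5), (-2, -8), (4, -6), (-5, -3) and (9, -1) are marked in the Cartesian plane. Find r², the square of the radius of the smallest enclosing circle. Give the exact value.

The minimum enclosing circle of a finite set is fixed by two of the points (as a diameter) or three (as a circumcircle).
The minimum enclosing circle is determined by three boundary points: (9, 2), (-2, -8), (-5, -3).
Their circumcentre is (2.5, -1.9) with r² = 57.46.
The farthest remaining point (9, -1) is at distance² 43.06 ≤ 57.46.

57.46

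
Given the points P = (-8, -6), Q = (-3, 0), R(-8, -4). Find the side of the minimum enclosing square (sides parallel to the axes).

The bounding box has width 5 and height 6.
An axis-aligned square enclosing the set must have side ≥ max(width, height).
So the minimum side is max(5, 6) = 6.

6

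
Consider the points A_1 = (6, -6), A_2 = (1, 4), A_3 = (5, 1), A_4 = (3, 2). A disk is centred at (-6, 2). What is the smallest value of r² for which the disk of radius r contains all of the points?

208

The required radius is the distance from (-6, 2) to the farthest point.
Squared distances: 208, 53, 122, 81.
Maximum is 208, attained at A_1.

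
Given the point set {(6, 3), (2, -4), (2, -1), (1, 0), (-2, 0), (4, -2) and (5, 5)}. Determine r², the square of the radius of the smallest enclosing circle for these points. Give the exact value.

23.125

By Welzl's lemma the MEC is supported by two points (diametrically opposite) or three points (on a circumcircle).
The minimum enclosing circle is determined by three boundary points: (2, -4), (-2, 0), (5, 5).
Their circumcentre is (2.75, 0.75) with r² = 23.125.
The farthest remaining point (6, 3) is at distance² 15.625 ≤ 23.125.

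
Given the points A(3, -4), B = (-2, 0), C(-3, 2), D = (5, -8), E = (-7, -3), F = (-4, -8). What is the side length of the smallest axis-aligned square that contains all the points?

12

The bounding box has width 12 and height 10.
An axis-aligned square enclosing the set must have side ≥ max(width, height).
So the minimum side is max(12, 10) = 12.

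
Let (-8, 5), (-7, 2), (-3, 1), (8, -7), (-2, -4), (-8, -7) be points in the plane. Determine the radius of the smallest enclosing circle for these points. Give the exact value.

10

The farthest pair is (-8, 5)–(8, -7) with squared distance 400. The circle on this segment as diameter has centre (0, -1) and r² = 400/4 = 100.
Check (-7, 2): distance² to centre = 58 ≤ 100, so it lies inside.
All remaining points lie in this disk, and no smaller disk contains both endpoints, so this is the minimum enclosing circle.
r = √100 = 10.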